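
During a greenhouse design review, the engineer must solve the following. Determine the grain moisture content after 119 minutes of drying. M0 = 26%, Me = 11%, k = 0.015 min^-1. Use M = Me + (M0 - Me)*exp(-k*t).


M = Me + (M0 - Me) * e^(-k*t)
  = 11 + (26 - 11) * e^(-0.015*119)
  = 11 + 15 * e^(-1.785)
  = 11 + 15 * 0.16780
  = 11 + 2.5170
  = 13.52%


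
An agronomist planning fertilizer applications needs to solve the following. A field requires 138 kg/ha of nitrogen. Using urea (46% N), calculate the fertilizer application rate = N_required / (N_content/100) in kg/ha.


Rate = N_required / (N_content / 100)
     = 138 / (46 / 100)
     = 138 / 0.46
     = 300 kg/ha


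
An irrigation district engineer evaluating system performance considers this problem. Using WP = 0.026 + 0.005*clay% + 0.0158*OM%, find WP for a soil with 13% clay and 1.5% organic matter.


WP = 0.026 + 0.005*13 + 0.0158*1.5
   = 0.026 + 0.0650 + 0.0237
   = 0.1147


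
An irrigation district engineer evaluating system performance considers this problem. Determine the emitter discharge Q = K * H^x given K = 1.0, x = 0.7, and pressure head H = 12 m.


Q = K * H^x
  = 1.0 * 12^0.7
  = 1.0 * 5.6941
  = 5.69 L/h


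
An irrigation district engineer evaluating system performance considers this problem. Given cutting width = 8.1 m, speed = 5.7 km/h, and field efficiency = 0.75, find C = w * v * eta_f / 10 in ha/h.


C = w * v * eta_f / 10
  = 8.1 * 5.7 * 0.75 / 10
  = 34.63 / 10
  = 3.46 ha/h


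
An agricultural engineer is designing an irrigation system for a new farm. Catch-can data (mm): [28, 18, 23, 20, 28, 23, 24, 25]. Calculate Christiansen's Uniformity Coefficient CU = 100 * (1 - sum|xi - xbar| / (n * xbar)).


xbar = 189 / 8 = 23.625
sum|xi - xbar| = 21
CU = 100 * (1 - 21 / (8 * 23.625))
   = 100 * (1 - 0.1111)
   = 88.89%


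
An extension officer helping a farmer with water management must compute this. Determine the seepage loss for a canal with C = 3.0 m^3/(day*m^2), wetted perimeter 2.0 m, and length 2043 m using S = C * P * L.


S = C * P * L
  = 3.0 * 2.0 * 2043
  = 12258 m^3/day


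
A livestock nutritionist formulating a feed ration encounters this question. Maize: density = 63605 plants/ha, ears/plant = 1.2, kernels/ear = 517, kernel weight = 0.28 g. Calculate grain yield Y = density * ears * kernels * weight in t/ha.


Y = density * ears * kernels * kw
  = 63605 * 1.2 * 517 * 0.28 g/ha
  = 11048951.76 g/ha
  = 11048.95 kg/ha = 11.05 t/ha


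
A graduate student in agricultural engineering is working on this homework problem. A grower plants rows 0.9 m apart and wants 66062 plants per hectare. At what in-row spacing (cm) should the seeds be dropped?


spacing = 10000 / (row_sp * density)
        = 10000 / (0.9 * 66062)
        = 10000 / 59455.80
        = 0.16819 m = 16.82 cm


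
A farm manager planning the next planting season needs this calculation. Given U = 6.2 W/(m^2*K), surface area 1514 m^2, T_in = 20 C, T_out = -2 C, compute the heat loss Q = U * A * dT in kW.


dT = 20 - (-2) = 22 K
Q = U * A * dT
  = 6.2 * 1514 * 22
  = 206509.60 W = 206.51 kW


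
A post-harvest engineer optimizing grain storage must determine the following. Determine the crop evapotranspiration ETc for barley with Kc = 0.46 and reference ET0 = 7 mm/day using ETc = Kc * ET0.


ETc = Kc * ET0
    = 0.46 * 7
    = 3.22 mm/day


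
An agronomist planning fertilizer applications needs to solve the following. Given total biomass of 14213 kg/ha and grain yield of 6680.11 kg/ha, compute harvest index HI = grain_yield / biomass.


HI = grain_yield / biomass
   = 6680.11 / 14213
   = 0.47


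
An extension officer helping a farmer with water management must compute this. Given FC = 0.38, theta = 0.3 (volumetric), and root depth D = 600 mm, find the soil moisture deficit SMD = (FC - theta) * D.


SMD = (FC - theta) * D
    = (0.38 - 0.3) * 600
    = 0.080 * 600
    = 48 mm


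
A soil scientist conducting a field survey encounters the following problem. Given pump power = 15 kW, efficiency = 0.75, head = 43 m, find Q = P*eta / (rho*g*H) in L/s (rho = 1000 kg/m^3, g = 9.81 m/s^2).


Q = (P * 1000 * eta) / (rho * g * H)
  = (15 * 1000 * 0.75) / (1000 * 9.81 * 43)
  = 11250 / 421830
  = 0.02667 m^3/s = 26.67 L/s


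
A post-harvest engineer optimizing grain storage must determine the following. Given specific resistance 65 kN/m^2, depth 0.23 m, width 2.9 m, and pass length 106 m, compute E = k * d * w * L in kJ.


E = k * d * w * L
  = 65 * 0.23 * 2.9 * 106
  = 4595.63 kJ


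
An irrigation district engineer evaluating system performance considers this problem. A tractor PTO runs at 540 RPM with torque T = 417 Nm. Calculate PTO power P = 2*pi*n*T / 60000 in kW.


P = 2*pi*n*T / 60000
  = 2*pi * 540 * 417 / 60000
  = 1414847.67 / 60000
  = 23.58 kW


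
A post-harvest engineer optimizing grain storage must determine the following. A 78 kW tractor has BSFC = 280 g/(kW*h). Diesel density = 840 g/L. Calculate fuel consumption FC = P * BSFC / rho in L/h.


FC = P * BSFC / rho_fuel
   = 78 * 280 / 840
   = 21840 / 840
   = 26 L/h


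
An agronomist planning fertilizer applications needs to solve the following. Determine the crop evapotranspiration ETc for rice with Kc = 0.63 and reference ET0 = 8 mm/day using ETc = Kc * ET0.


ETc = Kc * ET0
    = 0.63 * 8
    = 5.04 mm/day


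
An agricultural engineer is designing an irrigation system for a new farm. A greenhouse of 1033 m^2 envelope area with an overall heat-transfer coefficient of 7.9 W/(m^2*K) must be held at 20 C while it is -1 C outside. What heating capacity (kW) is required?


dT = 20 - (-1) = 21 K
Q = U * A * dT
  = 7.9 * 1033 * 21
  = 171374.70 W = 171.37 kW


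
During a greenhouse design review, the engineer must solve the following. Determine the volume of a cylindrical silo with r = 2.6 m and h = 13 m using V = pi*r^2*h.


V = pi * r^2 * h
  = pi * 2.6^2 * 13
  = pi * 6.76 * 13
  = 276.08 m^3


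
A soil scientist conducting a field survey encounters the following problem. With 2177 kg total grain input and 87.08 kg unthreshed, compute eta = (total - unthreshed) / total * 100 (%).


eta = (total - unthreshed) / total * 100
    = (2177 - 87.08) / 2177 * 100
    = 2089.92 / 2177 * 100
    = 96%


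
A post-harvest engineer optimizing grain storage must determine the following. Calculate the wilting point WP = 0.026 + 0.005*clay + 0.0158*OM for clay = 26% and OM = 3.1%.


WP = 0.026 + 0.005*26 + 0.0158*3.1
   = 0.026 + 0.1300 + 0.0490
   = 0.2050


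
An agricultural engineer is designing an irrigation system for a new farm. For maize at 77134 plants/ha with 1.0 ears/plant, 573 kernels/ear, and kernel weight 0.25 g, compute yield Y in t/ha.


Y = density * ears * kernels * kw
  = 77134 * 1.0 * 573 * 0.25 g/ha
  = 11049445.50 g/ha
  = 11049.45 kg/ha = 11.05 t/ha


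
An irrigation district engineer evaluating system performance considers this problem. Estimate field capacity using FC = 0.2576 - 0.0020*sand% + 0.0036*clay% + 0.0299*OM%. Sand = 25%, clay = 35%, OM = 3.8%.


FC = 0.2576 - 0.0020*25 + 0.0036*35 + 0.0299*3.8
   = 0.2576 - 0.0500 + 0.1260 + 0.1136
   = 0.4472


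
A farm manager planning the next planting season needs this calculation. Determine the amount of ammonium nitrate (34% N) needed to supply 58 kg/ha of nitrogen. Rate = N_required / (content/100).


Rate = N_required / (N_content / 100)
     = 58 / (34 / 100)
     = 58 / 0.34
     = 170.59 kg/ha


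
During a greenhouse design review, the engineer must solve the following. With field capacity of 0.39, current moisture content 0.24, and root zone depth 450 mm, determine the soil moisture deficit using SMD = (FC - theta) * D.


SMD = (FC - theta) * D
    = (0.39 - 0.24) * 450
    = 0.150 * 450
    = 67.50 mm


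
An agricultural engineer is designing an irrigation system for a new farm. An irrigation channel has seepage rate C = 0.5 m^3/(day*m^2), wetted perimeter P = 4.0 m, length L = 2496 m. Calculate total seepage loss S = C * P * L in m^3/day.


S = C * P * L
  = 0.5 * 4.0 * 2496
  = 4992 m^3/day


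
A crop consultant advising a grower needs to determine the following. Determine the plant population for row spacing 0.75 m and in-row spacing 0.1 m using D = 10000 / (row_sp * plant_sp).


D = 10000 / (row_sp * plant_sp)
  = 10000 / (0.75 * 0.1)
  = 10000 / 0.0750
  = 133333.33 plants/ha


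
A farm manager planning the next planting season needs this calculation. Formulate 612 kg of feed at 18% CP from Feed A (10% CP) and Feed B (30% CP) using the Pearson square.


parts_A = CP_b - target = 30 - 18 = 12
parts_B = target - CP_a = 18 - 10 = 8
total_parts = 12 + 8 = 20
Feed A = 612 * 12 / 20 = 367.20 kg
Feed B = 612 * 8 / 20 = 244.80 kg

367.20 kg


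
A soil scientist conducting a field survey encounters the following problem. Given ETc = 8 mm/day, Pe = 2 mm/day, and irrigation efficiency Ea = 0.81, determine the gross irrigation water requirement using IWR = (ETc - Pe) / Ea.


IWR = (ETc - Pe) / Ea
    = (8 - 2) / 0.81
    = 6 / 0.81
    = 7.41 mm/day


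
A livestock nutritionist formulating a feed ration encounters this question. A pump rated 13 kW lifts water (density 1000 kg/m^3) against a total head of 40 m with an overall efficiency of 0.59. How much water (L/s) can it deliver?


Q = (P * 1000 * eta) / (rho * g * H)
  = (13 * 1000 * 0.59) / (1000 * 9.81 * 40)
  = 7670 / 392400
  = 0.01955 m^3/s = 19.55 L/s


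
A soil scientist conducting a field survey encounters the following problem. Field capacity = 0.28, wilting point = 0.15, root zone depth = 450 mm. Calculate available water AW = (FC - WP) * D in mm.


AW = (FC - WP) * D
   = (0.28 - 0.15) * 450
   = 0.13 * 450
   = 58.50 mm


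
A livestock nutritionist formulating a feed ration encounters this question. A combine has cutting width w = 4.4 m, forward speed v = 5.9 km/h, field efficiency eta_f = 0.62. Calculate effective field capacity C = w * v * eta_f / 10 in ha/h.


C = w * v * eta_f / 10
  = 4.4 * 5.9 * 0.62 / 10
  = 16.10 / 10
  = 1.61 ha/h


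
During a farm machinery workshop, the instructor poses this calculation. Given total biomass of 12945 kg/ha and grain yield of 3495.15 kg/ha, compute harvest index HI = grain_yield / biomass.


HI = grain_yield / biomass
   = 3495.15 / 12945
   = 0.27


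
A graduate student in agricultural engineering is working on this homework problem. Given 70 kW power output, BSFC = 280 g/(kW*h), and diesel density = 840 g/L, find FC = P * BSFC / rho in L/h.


FC = P * BSFC / rho_fuel
   = 70 * 280 / 840
   = 19600 / 840
   = 23.33 L/h


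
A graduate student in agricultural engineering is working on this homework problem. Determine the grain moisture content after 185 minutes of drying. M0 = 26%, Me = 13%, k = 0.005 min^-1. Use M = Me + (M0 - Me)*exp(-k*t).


M = Me + (M0 - Me) * e^(-k*t)
  = 13 + (26 - 13) * e^(-0.005*185)
  = 13 + 13 * e^(-0.925)
  = 13 + 13 * 0.39653
  = 13 + 5.1549
  = 18.15%


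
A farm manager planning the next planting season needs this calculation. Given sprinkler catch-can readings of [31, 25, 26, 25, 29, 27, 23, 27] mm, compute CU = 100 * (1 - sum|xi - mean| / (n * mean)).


xbar = 213 / 8 = 26.625
sum|xi - xbar| = 15
CU = 100 * (1 - 15 / (8 * 26.625))
   = 100 * (1 - 0.0704)
   = 92.96%


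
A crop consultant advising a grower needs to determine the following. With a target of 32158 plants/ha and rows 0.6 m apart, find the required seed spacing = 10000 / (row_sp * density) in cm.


spacing = 10000 / (row_sp * density)
        = 10000 / (0.6 * 32158)
        = 10000 / 19294.80
        = 0.51827 m = 51.83 cm


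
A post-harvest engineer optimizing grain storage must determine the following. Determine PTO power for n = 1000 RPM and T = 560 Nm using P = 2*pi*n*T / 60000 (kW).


P = 2*pi*n*T / 60000
  = 2*pi * 1000 * 560 / 60000
  = 3518583.77 / 60000
  = 58.64 kW


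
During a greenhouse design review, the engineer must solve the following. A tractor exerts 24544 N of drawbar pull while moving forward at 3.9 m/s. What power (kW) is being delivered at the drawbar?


P = F * v / 1000
  = 24544 * 3.9 / 1000
  = 95721.60 / 1000
  = 95.72 kW


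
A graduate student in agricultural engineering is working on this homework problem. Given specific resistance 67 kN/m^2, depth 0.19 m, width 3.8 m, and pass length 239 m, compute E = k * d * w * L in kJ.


E = k * d * w * L
  = 67 * 0.19 * 3.8 * 239
  = 11561.39 kJ


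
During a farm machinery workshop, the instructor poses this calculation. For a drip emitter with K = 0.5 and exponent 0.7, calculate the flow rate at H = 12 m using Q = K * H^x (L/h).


Q = K * H^x
  = 0.5 * 12^0.7
  = 0.5 * 5.6941
  = 2.85 L/h


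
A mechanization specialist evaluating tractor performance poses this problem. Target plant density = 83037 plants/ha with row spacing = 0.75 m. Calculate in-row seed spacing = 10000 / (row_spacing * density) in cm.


spacing = 10000 / (row_sp * density)
        = 10000 / (0.75 * 83037)
        = 10000 / 62277.75
        = 0.16057 m = 16.06 cm


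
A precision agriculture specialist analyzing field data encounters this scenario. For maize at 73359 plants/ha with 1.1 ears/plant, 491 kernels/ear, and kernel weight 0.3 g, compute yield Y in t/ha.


Y = density * ears * kernels * kw
  = 73359 * 1.1 * 491 * 0.3 g/ha
  = 11886358.77 g/ha
  = 11886.36 kg/ha = 11.89 t/ha


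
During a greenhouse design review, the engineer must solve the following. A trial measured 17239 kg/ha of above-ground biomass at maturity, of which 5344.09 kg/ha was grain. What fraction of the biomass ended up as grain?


HI = grain_yield / biomass
   = 5344.09 / 17239
   = 0.31


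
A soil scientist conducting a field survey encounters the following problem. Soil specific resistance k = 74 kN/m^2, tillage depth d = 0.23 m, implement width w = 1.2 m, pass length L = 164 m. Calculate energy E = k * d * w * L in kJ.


E = k * d * w * L
  = 74 * 0.23 * 1.2 * 164
  = 3349.54 kJ


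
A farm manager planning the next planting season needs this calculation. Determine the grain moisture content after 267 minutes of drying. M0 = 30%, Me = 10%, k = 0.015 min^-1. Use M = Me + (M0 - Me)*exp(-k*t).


M = Me + (M0 - Me) * e^(-k*t)
  = 10 + (30 - 10) * e^(-0.015*267)
  = 10 + 20 * e^(-4.005)
  = 10 + 20 * 0.01822
  = 10 + 0.3645
  = 10.36%


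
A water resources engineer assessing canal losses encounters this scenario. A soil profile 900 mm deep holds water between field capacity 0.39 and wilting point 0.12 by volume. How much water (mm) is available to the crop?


AW = (FC - WP) * D
   = (0.39 - 0.12) * 900
   = 0.27 * 900
   = 243 mm


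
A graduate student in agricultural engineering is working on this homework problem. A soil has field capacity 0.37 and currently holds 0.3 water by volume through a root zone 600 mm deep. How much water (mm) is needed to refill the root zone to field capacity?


SMD = (FC - theta) * D
    = (0.37 - 0.3) * 600
    = 0.070 * 600
    = 42 mm


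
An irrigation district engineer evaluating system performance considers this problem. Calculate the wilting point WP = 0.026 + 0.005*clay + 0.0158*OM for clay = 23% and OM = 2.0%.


WP = 0.026 + 0.005*23 + 0.0158*2.0
   = 0.026 + 0.1150 + 0.0316
   = 0.1726


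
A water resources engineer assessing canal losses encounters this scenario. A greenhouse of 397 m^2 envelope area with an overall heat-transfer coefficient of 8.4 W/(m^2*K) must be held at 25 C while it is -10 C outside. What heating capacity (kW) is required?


dT = 25 - (-10) = 35 K
Q = U * A * dT
  = 8.4 * 397 * 35
  = 116718 W = 116.72 kW


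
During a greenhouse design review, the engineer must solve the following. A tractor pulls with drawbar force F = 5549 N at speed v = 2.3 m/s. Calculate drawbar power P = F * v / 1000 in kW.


P = F * v / 1000
  = 5549 * 2.3 / 1000
  = 12762.70 / 1000
  = 12.76 kW


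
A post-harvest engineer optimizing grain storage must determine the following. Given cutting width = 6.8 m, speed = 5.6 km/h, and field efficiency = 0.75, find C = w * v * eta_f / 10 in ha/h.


C = w * v * eta_f / 10
  = 6.8 * 5.6 * 0.75 / 10
  = 28.56 / 10
  = 2.86 ha/h


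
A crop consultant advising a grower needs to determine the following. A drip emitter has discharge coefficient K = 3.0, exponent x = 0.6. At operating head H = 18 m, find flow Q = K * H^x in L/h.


Q = K * H^x
  = 3.0 * 18^0.6
  = 3.0 * 5.6645
  = 16.99 L/h


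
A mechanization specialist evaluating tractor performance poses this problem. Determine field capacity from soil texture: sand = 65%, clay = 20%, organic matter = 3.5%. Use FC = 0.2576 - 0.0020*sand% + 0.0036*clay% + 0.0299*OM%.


FC = 0.2576 - 0.0020*65 + 0.0036*20 + 0.0299*3.5
   = 0.2576 - 0.1300 + 0.0720 + 0.1047
   = 0.3043


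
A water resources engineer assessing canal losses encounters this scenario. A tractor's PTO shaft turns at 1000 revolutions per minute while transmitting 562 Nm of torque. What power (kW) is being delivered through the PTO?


P = 2*pi*n*T / 60000
  = 2*pi * 1000 * 562 / 60000
  = 3531150.14 / 60000
  = 58.85 kW


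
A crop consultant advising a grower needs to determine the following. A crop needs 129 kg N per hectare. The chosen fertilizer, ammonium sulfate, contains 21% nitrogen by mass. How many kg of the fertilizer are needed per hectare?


Rate = N_required / (N_content / 100)
     = 129 / (21 / 100)
     = 129 / 0.21
     = 614.29 kg/ha


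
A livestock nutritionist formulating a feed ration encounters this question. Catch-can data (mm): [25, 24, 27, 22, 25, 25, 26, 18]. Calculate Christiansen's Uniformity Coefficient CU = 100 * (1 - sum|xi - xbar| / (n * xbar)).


xbar = 192 / 8 = 24
sum|xi - xbar| = 16
CU = 100 * (1 - 16 / (8 * 24))
   = 100 * (1 - 0.0833)
   = 91.67%


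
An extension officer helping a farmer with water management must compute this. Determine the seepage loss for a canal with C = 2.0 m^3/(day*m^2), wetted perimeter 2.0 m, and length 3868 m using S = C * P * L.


S = C * P * L
  = 2.0 * 2.0 * 3868
  = 15472 m^3/day


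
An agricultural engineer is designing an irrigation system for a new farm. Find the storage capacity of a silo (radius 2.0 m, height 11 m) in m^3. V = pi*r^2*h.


V = pi * r^2 * h
  = pi * 2.0^2 * 11
  = pi * 4 * 11
  = 138.23 m^3


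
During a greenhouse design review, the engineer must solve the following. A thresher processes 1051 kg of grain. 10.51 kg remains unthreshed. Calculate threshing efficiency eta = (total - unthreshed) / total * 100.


eta = (total - unthreshed) / total * 100
    = (1051 - 10.51) / 1051 * 100
    = 1040.49 / 1051 * 100
    = 99%


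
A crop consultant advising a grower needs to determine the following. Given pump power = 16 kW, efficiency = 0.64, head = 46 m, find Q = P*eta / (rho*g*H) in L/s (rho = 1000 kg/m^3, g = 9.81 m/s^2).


Q = (P * 1000 * eta) / (rho * g * H)
  = (16 * 1000 * 0.64) / (1000 * 9.81 * 46)
  = 10240 / 451260
  = 0.02269 m^3/s = 22.69 L/s


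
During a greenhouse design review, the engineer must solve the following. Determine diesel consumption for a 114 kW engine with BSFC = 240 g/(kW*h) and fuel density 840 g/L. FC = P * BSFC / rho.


FC = P * BSFC / rho_fuel
   = 114 * 240 / 840
   = 27360 / 840
   = 32.57 L/h


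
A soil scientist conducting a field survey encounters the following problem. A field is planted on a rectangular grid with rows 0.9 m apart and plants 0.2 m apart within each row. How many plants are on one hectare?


D = 10000 / (row_sp * plant_sp)
  = 10000 / (0.9 * 0.2)
  = 10000 / 0.1800
  = 55555.56 plants/ha


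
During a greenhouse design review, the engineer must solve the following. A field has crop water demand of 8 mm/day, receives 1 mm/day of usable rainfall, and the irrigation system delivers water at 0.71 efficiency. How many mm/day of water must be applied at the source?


IWR = (ETc - Pe) / Ea
    = (8 - 1) / 0.71
    = 7 / 0.71
    = 9.86 mm/day


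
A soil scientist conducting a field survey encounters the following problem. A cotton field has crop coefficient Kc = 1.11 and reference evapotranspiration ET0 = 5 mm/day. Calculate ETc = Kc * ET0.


ETc = Kc * ET0
    = 1.11 * 5
    = 5.55 mm/day


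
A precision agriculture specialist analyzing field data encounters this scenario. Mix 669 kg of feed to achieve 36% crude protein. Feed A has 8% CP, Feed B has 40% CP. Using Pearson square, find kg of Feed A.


parts_A = CP_b - target = 40 - 36 = 4
parts_B = target - CP_a = 36 - 8 = 28
total_parts = 4 + 28 = 32
Feed A = 669 * 4 / 32 = 83.63 kg
Feed B = 669 * 28 / 32 = 585.38 kg

83.63 kg


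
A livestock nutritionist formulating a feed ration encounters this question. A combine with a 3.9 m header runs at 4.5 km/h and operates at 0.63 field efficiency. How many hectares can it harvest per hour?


C = w * v * eta_f / 10
  = 3.9 * 4.5 * 0.63 / 10
  = 11.06 / 10
  = 1.11 ha/h


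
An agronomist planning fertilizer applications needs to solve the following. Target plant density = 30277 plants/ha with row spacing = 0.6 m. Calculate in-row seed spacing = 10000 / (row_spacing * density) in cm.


spacing = 10000 / (row_sp * density)
        = 10000 / (0.6 * 30277)
        = 10000 / 18166.20
        = 0.55047 m = 55.05 cm


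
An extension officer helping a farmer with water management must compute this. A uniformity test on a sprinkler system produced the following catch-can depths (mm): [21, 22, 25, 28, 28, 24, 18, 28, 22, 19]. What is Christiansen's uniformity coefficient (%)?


xbar = 235 / 10 = 23.500
sum|xi - xbar| = 31
CU = 100 * (1 - 31 / (10 * 23.500))
   = 100 * (1 - 0.1319)
   = 86.81%


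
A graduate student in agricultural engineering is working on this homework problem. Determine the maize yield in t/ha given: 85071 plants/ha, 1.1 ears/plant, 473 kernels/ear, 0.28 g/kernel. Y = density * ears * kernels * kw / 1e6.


Y = density * ears * kernels * kw
  = 85071 * 1.1 * 473 * 0.28 g/ha
  = 12393483.56 g/ha
  = 12393.48 kg/ha = 12.39 t/ha


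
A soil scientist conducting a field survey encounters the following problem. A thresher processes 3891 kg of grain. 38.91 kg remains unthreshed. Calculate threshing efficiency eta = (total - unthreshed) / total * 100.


eta = (total - unthreshed) / total * 100
    = (3891 - 38.91) / 3891 * 100
    = 3852.09 / 3891 * 100
    = 99%


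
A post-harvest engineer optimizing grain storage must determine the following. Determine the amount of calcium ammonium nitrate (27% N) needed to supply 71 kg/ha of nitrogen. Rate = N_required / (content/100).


Rate = N_required / (N_content / 100)
     = 71 / (27 / 100)
     = 71 / 0.27
     = 262.96 kg/ha


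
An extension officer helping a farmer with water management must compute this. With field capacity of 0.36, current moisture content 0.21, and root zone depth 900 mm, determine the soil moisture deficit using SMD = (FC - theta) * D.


SMD = (FC - theta) * D
    = (0.36 - 0.21) * 900
    = 0.150 * 900
    = 135 mm


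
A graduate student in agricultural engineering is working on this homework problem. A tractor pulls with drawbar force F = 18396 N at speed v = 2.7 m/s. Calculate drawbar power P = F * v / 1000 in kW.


P = F * v / 1000
  = 18396 * 2.7 / 1000
  = 49669.20 / 1000
  = 49.67 kW


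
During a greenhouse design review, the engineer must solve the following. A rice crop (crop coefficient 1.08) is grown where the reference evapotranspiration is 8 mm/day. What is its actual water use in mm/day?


ETc = Kc * ET0
    = 1.08 * 8
    = 8.64 mm/day


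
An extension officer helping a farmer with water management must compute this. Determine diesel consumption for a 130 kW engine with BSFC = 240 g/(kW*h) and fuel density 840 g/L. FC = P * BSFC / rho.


FC = P * BSFC / rho_fuel
   = 130 * 240 / 840
   = 31200 / 840
   = 37.14 L/h


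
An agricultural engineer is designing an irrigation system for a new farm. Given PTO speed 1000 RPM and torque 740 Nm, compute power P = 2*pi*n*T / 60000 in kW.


P = 2*pi*n*T / 60000
  = 2*pi * 1000 * 740 / 60000
  = 4649557.13 / 60000
  = 77.49 kW


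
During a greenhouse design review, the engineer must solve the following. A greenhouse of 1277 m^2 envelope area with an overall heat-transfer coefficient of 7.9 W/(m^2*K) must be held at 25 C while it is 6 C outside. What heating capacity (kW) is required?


dT = 25 - (6) = 19 K
Q = U * A * dT
  = 7.9 * 1277 * 19
  = 191677.70 W = 191.68 kW


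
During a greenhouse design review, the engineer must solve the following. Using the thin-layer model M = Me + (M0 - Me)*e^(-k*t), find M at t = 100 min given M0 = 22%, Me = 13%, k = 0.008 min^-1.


M = Me + (M0 - Me) * e^(-k*t)
  = 13 + (22 - 13) * e^(-0.008*100)
  = 13 + 9 * e^(-0.800)
  = 13 + 9 * 0.44933
  = 13 + 4.0440
  = 17.04%


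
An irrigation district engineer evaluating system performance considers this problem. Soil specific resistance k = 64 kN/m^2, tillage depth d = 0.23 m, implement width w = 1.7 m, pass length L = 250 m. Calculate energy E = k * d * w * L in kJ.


E = k * d * w * L
  = 64 * 0.23 * 1.7 * 250
  = 6256 kJ


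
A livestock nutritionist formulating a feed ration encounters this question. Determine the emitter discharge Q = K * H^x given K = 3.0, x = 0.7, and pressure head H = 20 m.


Q = K * H^x
  = 3.0 * 20^0.7
  = 3.0 * 8.1418
  = 24.43 L/h


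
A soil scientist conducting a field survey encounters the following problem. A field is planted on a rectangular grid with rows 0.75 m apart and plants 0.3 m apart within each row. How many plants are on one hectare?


D = 10000 / (row_sp * plant_sp)
  = 10000 / (0.75 * 0.3)
  = 10000 / 0.2250
  = 44444.44 plants/ha


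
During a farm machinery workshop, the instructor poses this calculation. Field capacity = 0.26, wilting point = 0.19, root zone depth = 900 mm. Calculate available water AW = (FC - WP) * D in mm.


AW = (FC - WP) * D
   = (0.26 - 0.19) * 900
   = 0.07 * 900
   = 63 mm


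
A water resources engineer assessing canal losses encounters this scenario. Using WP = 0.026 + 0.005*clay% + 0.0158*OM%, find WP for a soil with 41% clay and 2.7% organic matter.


WP = 0.026 + 0.005*41 + 0.0158*2.7
   = 0.026 + 0.2050 + 0.0427
   = 0.2737


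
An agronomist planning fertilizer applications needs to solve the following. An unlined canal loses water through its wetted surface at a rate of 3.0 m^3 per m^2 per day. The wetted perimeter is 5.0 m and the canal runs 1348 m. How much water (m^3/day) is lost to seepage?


S = C * P * L
  = 3.0 * 5.0 * 1348
  = 20220 m^3/day


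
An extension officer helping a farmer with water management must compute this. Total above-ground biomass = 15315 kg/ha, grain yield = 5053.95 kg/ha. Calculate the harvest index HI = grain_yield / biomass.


HI = grain_yield / biomass
   = 5053.95 / 15315
   = 0.33


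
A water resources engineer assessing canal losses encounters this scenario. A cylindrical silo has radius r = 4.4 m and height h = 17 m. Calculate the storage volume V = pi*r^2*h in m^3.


V = pi * r^2 * h
  = pi * 4.4^2 * 17
  = pi * 19.36 * 17
  = 1033.96 m^3


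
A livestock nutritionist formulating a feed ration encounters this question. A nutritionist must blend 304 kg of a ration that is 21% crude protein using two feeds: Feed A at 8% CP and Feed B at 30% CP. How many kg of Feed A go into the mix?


parts_A = CP_b - target = 30 - 21 = 9
parts_B = target - CP_a = 21 - 8 = 13
total_parts = 9 + 13 = 22
Feed A = 304 * 9 / 22 = 124.36 kg
Feed B = 304 * 13 / 22 = 179.64 kg

124.36 kg


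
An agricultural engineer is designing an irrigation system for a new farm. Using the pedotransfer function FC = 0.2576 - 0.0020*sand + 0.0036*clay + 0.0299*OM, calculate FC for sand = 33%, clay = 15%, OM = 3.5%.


FC = 0.2576 - 0.0020*33 + 0.0036*15 + 0.0299*3.5
   = 0.2576 - 0.0660 + 0.0540 + 0.1047
   = 0.3503


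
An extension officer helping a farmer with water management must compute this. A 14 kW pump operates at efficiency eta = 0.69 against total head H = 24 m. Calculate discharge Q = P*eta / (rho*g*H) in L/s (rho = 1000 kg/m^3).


Q = (P * 1000 * eta) / (rho * g * H)
  = (14 * 1000 * 0.69) / (1000 * 9.81 * 24)
  = 9660 / 235440
  = 0.04103 m^3/s = 41.03 L/s


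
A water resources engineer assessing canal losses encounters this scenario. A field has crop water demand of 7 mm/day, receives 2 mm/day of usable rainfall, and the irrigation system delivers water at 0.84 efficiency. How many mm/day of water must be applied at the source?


IWR = (ETc - Pe) / Ea
    = (7 - 2) / 0.84
    = 5 / 0.84
    = 5.95 mm/day


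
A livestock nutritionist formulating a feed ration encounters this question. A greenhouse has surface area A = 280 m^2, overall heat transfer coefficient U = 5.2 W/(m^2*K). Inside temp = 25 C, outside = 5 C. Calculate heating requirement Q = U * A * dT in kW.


dT = 25 - (5) = 20 K
Q = U * A * dT
  = 5.2 * 280 * 20
  = 29120 W = 29.12 kW


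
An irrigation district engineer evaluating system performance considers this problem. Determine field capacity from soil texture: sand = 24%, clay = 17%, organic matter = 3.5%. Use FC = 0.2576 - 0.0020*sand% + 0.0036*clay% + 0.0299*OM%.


FC = 0.2576 - 0.0020*24 + 0.0036*17 + 0.0299*3.5
   = 0.2576 - 0.0480 + 0.0612 + 0.1047
   = 0.3755


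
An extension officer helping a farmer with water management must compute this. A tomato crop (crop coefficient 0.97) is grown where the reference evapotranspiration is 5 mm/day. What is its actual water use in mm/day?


ETc = Kc * ET0
    = 0.97 * 5
    = 4.85 mm/day


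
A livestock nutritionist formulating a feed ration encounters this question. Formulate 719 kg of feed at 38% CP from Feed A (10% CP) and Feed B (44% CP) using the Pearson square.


parts_A = CP_b - target = 44 - 38 = 6
parts_B = target - CP_a = 38 - 10 = 28
total_parts = 6 + 28 = 34
Feed A = 719 * 6 / 34 = 126.88 kg
Feed B = 719 * 28 / 34 = 592.12 kg

126.88 kg


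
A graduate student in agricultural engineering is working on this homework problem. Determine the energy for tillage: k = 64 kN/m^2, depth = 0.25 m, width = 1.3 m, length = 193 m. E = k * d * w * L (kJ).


E = k * d * w * L
  = 64 * 0.25 * 1.3 * 193
  = 4014.40 kJ


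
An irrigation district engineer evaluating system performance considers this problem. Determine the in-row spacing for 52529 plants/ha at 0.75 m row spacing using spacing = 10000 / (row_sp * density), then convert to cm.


spacing = 10000 / (row_sp * density)
        = 10000 / (0.75 * 52529)
        = 10000 / 39396.75
        = 0.25383 m = 25.38 cm


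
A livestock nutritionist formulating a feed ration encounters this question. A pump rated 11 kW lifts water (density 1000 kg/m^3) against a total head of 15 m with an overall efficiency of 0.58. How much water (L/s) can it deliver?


Q = (P * 1000 * eta) / (rho * g * H)
  = (11 * 1000 * 0.58) / (1000 * 9.81 * 15)
  = 6380 / 147150
  = 0.04336 m^3/s = 43.36 L/s


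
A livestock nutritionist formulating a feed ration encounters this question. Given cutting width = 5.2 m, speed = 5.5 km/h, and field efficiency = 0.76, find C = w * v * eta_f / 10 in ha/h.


C = w * v * eta_f / 10
  = 5.2 * 5.5 * 0.76 / 10
  = 21.74 / 10
  = 2.17 ha/h


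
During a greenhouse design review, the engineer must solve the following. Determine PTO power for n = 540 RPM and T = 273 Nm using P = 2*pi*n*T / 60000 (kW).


P = 2*pi*n*T / 60000
  = 2*pi * 540 * 273 / 60000
  = 926267.18 / 60000
  = 15.44 kW


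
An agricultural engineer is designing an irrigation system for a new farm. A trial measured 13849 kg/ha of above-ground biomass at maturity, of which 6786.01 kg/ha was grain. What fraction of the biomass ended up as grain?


HI = grain_yield / biomass
   = 6786.01 / 13849
   = 0.49


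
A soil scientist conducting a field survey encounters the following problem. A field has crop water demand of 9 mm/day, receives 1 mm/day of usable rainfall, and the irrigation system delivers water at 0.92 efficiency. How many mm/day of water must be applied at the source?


IWR = (ETc - Pe) / Ea
    = (9 - 1) / 0.92
    = 8 / 0.92
    = 8.70 mm/day


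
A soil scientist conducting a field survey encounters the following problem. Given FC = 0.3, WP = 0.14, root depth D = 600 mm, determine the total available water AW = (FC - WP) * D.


AW = (FC - WP) * D
   = (0.3 - 0.14) * 600
   = 0.16 * 600
   = 96 mm


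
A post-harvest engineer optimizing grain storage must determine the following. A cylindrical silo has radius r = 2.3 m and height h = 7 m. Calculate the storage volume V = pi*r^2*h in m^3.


V = pi * r^2 * h
  = pi * 2.3^2 * 7
  = pi * 5.29 * 7
  = 116.33 m^3


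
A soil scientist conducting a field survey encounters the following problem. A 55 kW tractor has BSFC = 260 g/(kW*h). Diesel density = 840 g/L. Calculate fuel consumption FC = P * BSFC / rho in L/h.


FC = P * BSFC / rho_fuel
   = 55 * 260 / 840
   = 14300 / 840
   = 17.02 L/h


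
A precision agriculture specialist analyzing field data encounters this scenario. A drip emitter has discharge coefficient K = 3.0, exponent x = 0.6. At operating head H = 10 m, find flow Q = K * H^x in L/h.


Q = K * H^x
  = 3.0 * 10^0.6
  = 3.0 * 3.9811
  = 11.94 L/h


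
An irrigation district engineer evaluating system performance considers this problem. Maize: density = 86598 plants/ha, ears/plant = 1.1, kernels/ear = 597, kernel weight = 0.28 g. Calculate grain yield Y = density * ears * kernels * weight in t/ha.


Y = density * ears * kernels * kw
  = 86598 * 1.1 * 597 * 0.28 g/ha
  = 15923293.85 g/ha
  = 15923.29 kg/ha = 15.92 t/ha


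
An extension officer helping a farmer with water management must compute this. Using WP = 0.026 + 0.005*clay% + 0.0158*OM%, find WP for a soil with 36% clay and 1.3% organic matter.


WP = 0.026 + 0.005*36 + 0.0158*1.3
   = 0.026 + 0.1800 + 0.0205
   = 0.2265


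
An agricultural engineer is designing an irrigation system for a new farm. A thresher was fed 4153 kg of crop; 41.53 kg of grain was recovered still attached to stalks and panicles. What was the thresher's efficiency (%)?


eta = (total - unthreshed) / total * 100
    = (4153 - 41.53) / 4153 * 100
    = 4111.47 / 4153 * 100
    = 99%


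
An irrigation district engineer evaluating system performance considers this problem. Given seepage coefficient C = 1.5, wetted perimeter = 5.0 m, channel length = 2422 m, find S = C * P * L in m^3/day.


S = C * P * L
  = 1.5 * 5.0 * 2422
  = 18165 m^3/day


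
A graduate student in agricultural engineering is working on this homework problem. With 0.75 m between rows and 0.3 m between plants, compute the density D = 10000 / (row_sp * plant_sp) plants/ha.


D = 10000 / (row_sp * plant_sp)
  = 10000 / (0.75 * 0.3)
  = 10000 / 0.2250
  = 44444.44 plants/ha


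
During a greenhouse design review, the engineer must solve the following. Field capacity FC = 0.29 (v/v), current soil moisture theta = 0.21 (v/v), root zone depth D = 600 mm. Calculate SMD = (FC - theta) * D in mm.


SMD = (FC - theta) * D
    = (0.29 - 0.21) * 600
    = 0.080 * 600
    = 48 mm


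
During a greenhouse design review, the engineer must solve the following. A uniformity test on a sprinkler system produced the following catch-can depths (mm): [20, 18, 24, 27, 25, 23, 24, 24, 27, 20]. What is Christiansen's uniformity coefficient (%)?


xbar = 232 / 10 = 23.200
sum|xi - xbar| = 23.600
CU = 100 * (1 - 23.600 / (10 * 23.200))
   = 100 * (1 - 0.1017)
   = 89.83%


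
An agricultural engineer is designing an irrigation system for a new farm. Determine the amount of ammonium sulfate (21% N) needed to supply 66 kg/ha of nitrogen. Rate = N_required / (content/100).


Rate = N_required / (N_content / 100)
     = 66 / (21 / 100)
     = 66 / 0.21
     = 314.29 kg/ha


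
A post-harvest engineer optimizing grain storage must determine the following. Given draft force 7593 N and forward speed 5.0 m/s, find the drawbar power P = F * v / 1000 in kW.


P = F * v / 1000
  = 7593 * 5.0 / 1000
  = 37965 / 1000
  = 37.97 kW


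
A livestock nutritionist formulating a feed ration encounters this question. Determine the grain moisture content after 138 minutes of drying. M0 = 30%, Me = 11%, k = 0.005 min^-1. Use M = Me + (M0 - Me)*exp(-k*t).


M = Me + (M0 - Me) * e^(-k*t)
  = 11 + (30 - 11) * e^(-0.005*138)
  = 11 + 19 * e^(-0.690)
  = 11 + 19 * 0.50158
  = 11 + 9.5299
  = 20.53%


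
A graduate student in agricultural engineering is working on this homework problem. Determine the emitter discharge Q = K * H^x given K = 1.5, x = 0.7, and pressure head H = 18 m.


Q = K * H^x
  = 1.5 * 18^0.7
  = 1.5 * 7.5629
  = 11.34 L/h


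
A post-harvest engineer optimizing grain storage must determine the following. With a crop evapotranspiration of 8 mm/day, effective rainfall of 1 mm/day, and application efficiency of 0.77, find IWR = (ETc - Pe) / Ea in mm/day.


IWR = (ETc - Pe) / Ea
    = (8 - 1) / 0.77
    = 7 / 0.77
    = 9.09 mm/day


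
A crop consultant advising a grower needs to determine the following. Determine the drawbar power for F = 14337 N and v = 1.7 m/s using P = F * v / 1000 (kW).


P = F * v / 1000
  = 14337 * 1.7 / 1000
  = 24372.90 / 1000
  = 24.37 kW


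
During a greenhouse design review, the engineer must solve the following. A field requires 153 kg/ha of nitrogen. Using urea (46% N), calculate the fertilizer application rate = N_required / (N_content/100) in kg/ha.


Rate = N_required / (N_content / 100)
     = 153 / (46 / 100)
     = 153 / 0.46
     = 332.61 kg/ha


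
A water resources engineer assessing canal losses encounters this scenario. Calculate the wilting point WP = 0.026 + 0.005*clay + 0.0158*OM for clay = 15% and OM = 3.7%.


WP = 0.026 + 0.005*15 + 0.0158*3.7
   = 0.026 + 0.0750 + 0.0585
   = 0.1595


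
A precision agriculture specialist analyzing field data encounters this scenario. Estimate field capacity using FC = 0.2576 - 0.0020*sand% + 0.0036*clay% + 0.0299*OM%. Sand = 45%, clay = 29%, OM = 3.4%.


FC = 0.2576 - 0.0020*45 + 0.0036*29 + 0.0299*3.4
   = 0.2576 - 0.0900 + 0.1044 + 0.1017
   = 0.3737


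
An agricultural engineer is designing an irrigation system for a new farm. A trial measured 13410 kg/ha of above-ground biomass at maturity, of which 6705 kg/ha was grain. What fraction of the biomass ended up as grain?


HI = grain_yield / biomass
   = 6705 / 13410
   = 0.50


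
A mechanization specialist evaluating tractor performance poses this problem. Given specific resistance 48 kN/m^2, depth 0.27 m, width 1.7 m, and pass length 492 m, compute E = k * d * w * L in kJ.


E = k * d * w * L
  = 48 * 0.27 * 1.7 * 492
  = 10839.74 kJ


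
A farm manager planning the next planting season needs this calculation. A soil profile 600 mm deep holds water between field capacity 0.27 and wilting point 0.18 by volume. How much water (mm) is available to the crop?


AW = (FC - WP) * D
   = (0.27 - 0.18) * 600
   = 0.09 * 600
   = 54 mm


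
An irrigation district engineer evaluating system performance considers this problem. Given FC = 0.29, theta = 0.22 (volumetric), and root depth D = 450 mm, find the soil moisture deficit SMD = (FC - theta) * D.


SMD = (FC - theta) * D
    = (0.29 - 0.22) * 450
    = 0.070 * 450
    = 31.50 mm


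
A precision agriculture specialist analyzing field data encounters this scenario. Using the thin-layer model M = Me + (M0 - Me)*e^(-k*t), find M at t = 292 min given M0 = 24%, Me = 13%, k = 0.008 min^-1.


M = Me + (M0 - Me) * e^(-k*t)
  = 13 + (24 - 13) * e^(-0.008*292)
  = 13 + 11 * e^(-2.336)
  = 13 + 11 * 0.09671
  = 13 + 1.0639
  = 14.06%


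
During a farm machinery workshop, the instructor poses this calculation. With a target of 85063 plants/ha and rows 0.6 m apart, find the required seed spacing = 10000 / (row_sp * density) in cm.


spacing = 10000 / (row_sp * density)
        = 10000 / (0.6 * 85063)
        = 10000 / 51037.80
        = 0.19593 m = 19.59 cm
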